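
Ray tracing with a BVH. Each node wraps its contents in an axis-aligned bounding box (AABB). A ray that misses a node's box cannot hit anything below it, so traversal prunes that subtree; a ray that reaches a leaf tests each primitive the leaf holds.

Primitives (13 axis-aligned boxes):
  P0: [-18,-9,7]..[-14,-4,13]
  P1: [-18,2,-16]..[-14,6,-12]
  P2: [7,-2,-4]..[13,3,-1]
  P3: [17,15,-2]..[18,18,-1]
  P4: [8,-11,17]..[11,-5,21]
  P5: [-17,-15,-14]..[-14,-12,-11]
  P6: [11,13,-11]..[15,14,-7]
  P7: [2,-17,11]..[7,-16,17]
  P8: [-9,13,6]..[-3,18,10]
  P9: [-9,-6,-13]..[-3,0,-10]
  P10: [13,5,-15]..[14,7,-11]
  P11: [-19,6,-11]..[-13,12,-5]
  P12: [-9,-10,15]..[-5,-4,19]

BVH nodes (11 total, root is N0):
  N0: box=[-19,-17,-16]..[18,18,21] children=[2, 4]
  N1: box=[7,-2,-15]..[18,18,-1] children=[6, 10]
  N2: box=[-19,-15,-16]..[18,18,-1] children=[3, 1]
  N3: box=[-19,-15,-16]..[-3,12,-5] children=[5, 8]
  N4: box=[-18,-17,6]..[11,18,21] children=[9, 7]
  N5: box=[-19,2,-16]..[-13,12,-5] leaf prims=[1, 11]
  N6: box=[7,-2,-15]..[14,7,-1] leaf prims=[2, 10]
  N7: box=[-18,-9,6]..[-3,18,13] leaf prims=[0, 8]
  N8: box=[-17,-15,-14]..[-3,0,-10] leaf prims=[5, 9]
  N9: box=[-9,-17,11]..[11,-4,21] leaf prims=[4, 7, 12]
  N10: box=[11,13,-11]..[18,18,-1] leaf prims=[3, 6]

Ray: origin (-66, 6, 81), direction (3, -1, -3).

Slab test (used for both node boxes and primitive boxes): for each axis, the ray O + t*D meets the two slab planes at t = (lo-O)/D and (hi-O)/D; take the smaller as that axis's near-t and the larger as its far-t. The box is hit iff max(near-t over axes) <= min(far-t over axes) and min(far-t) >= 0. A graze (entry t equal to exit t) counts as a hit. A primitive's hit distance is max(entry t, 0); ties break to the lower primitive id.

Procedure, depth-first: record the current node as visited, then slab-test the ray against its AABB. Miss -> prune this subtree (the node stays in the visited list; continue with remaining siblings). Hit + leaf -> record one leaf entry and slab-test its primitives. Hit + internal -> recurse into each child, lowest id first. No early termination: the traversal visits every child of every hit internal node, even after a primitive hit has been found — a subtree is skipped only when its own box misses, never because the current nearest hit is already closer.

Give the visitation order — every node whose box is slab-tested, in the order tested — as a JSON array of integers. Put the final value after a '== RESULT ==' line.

Trace the traversal:
N0 x:[47/3,28] y:[-12,23] z:[20,97/3] -> hit [20,23], descend [2, 4]
  N2 x:[47/3,28] y:[-12,21] z:[82/3,97/3] -> miss, prune
  N4 x:[16,77/3] y:[-12,23] z:[20,25] -> hit [20,23], descend [7, 9]
    N7 x:[16,21] y:[-12,15] z:[68/3,25] -> miss, prune
    N9 x:[19,77/3] y:[10,23] z:[20,70/3] -> hit [20,23] leaf, test {P4(miss), P7@t=68/3, P12(miss)}

Summary -> nodes [0, 2, 4, 7, 9]; box-tests=5; leaf-entries=1; first=P7

== RESULT ==
[0, 2, 4, 7, 9]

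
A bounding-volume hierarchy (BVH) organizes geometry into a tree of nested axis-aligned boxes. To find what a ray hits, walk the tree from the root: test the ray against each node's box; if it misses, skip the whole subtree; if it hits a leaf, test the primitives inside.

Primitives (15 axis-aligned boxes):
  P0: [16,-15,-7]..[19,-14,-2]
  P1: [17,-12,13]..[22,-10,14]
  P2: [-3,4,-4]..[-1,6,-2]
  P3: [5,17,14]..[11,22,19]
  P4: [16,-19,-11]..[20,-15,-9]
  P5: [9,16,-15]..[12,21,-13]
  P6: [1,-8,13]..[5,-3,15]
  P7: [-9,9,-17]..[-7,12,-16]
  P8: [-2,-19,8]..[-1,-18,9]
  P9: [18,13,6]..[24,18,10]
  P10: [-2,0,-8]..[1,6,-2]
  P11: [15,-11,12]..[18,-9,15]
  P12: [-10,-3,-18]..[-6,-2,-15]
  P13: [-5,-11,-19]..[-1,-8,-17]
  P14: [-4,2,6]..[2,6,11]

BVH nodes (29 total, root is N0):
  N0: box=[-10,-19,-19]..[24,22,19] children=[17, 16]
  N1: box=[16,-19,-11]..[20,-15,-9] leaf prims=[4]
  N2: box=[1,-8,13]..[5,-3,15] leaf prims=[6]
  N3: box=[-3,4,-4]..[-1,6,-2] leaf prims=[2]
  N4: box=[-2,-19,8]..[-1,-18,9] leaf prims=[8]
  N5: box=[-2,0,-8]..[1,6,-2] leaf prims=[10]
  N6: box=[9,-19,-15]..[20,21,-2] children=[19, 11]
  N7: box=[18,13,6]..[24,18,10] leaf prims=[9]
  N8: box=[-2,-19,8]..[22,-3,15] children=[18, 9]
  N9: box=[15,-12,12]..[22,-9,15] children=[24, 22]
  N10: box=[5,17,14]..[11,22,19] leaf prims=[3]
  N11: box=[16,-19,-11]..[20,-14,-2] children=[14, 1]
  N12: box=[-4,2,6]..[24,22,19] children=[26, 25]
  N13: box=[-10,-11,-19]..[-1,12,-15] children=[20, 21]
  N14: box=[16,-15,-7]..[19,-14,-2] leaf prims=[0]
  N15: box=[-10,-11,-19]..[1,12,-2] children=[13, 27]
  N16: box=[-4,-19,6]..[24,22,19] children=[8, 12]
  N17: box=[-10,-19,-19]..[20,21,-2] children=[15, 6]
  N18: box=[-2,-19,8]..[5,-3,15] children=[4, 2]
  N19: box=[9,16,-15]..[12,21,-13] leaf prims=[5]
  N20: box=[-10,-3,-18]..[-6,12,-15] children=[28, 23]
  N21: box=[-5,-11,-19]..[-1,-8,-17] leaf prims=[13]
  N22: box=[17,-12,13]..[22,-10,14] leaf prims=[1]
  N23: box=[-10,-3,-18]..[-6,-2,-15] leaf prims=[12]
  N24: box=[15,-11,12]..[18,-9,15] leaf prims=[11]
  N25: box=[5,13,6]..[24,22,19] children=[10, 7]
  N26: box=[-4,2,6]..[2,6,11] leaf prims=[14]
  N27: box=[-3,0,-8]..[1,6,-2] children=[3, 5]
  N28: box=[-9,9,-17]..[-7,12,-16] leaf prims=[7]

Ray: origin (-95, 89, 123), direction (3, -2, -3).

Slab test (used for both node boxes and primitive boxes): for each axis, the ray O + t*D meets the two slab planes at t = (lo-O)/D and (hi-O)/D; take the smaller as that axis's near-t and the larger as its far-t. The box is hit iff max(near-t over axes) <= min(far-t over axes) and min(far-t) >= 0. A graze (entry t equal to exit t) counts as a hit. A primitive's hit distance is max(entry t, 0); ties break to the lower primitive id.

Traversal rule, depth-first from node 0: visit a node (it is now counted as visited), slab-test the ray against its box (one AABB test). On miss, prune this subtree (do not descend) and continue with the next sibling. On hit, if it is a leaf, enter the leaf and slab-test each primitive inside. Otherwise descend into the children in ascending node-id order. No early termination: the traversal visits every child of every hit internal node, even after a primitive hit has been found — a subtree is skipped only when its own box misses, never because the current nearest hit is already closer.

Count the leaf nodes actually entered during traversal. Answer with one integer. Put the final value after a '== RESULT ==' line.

Trace the traversal:
N0 x:[85/3,119/3] y:[67/2,54] z:[104/3,142/3] -> hit [104/3,119/3], descend [16, 17]
  N16 x:[91/3,119/3] y:[67/2,54] z:[104/3,39] -> hit [104/3,39], descend [8, 12]
    N8 x:[31,39] y:[46,54] z:[36,115/3] -> miss, prune
    N12 x:[91/3,119/3] y:[67/2,87/2] z:[104/3,39] -> hit [104/3,39], descend [25, 26]
      N25 x:[100/3,119/3] y:[67/2,38] z:[104/3,39] -> hit [104/3,38], descend [7, 10]
        N7 x:[113/3,119/3] y:[71/2,38] z:[113/3,39] -> hit [113/3,38] leaf, test {P9@t=113/3}
        N10 x:[100/3,106/3] y:[67/2,36] z:[104/3,109/3] -> hit [104/3,106/3] leaf, test {P3@t=104/3}
      N26 x:[91/3,97/3] y:[83/2,87/2] z:[112/3,39] -> miss, prune
  N17 x:[85/3,115/3] y:[34,54] z:[125/3,142/3] -> miss, prune

order=[0, 16, 8, 12, 25, 7, 10, 26, 17]  |boxes|=9  |leaves|=2  hit=P3

== RESULT ==
2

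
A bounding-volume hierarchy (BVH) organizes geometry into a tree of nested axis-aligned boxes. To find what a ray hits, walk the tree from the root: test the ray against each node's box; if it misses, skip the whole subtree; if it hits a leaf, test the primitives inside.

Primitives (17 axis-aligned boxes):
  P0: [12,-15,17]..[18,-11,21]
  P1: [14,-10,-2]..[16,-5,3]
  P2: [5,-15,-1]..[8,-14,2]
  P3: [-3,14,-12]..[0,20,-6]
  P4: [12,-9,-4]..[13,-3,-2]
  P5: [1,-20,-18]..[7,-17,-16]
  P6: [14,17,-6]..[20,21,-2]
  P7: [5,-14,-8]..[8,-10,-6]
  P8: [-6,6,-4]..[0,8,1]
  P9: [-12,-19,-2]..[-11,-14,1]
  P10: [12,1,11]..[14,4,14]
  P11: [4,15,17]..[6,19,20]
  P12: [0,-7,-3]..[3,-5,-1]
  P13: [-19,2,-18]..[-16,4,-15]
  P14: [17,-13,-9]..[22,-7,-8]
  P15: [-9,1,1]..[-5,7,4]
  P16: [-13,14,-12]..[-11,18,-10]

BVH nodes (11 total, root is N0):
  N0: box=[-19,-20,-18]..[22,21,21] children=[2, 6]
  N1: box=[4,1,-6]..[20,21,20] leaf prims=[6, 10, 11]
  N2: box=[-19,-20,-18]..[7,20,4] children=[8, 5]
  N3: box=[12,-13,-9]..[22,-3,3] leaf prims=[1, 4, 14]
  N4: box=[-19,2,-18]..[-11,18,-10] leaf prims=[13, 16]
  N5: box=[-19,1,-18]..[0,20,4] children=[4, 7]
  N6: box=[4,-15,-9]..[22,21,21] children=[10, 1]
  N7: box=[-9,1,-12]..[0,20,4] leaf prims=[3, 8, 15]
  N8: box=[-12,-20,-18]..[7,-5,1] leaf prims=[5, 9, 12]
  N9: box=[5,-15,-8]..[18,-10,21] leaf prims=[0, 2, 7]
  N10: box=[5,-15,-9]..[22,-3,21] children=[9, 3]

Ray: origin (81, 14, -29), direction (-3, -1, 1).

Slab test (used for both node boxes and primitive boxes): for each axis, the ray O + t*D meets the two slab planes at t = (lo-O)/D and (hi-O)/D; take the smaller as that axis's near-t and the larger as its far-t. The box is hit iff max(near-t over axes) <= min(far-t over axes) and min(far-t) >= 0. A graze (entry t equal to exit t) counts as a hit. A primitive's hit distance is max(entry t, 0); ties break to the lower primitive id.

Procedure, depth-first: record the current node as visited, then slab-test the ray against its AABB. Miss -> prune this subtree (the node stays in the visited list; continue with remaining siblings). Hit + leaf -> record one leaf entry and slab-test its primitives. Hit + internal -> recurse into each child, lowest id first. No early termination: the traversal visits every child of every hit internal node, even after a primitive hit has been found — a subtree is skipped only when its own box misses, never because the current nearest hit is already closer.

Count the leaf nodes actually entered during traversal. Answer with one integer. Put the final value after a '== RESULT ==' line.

Walk:
N0 x:[59/3,100/3] y:[-7,34] z:[11,50] -> hit [59/3,100/3], descend [2, 6]
  N2 x:[74/3,100/3] y:[-6,34] z:[11,33] -> hit [74/3,33], descend [5, 8]
    N5 x:[27,100/3] y:[-6,13] z:[11,33] -> miss, prune
    N8 x:[74/3,31] y:[19,34] z:[11,30] -> hit [74/3,30] leaf, test {P5(miss), P9(miss), P12(miss)}
  N6 x:[59/3,77/3] y:[-7,29] z:[20,50] -> hit [20,77/3], descend [1, 10]
    N1 x:[61/3,77/3] y:[-7,13] z:[23,49] -> miss, prune
    N10 x:[59/3,76/3] y:[17,29] z:[20,50] -> hit [20,76/3], descend [3, 9]
      N3 x:[59/3,23] y:[17,27] z:[20,32] -> hit [20,23] leaf, test {P1(miss), P4(miss), P14@t=21}
      N9 x:[21,76/3] y:[24,29] z:[21,50] -> hit [24,76/3] leaf, test {P0(miss), P2(miss), P7(miss)}

9 AABB tests over nodes [0, 2, 5, 8, 6, 1, 10, 3, 9]; 3 leaves entered; closest P14.

== RESULT ==
3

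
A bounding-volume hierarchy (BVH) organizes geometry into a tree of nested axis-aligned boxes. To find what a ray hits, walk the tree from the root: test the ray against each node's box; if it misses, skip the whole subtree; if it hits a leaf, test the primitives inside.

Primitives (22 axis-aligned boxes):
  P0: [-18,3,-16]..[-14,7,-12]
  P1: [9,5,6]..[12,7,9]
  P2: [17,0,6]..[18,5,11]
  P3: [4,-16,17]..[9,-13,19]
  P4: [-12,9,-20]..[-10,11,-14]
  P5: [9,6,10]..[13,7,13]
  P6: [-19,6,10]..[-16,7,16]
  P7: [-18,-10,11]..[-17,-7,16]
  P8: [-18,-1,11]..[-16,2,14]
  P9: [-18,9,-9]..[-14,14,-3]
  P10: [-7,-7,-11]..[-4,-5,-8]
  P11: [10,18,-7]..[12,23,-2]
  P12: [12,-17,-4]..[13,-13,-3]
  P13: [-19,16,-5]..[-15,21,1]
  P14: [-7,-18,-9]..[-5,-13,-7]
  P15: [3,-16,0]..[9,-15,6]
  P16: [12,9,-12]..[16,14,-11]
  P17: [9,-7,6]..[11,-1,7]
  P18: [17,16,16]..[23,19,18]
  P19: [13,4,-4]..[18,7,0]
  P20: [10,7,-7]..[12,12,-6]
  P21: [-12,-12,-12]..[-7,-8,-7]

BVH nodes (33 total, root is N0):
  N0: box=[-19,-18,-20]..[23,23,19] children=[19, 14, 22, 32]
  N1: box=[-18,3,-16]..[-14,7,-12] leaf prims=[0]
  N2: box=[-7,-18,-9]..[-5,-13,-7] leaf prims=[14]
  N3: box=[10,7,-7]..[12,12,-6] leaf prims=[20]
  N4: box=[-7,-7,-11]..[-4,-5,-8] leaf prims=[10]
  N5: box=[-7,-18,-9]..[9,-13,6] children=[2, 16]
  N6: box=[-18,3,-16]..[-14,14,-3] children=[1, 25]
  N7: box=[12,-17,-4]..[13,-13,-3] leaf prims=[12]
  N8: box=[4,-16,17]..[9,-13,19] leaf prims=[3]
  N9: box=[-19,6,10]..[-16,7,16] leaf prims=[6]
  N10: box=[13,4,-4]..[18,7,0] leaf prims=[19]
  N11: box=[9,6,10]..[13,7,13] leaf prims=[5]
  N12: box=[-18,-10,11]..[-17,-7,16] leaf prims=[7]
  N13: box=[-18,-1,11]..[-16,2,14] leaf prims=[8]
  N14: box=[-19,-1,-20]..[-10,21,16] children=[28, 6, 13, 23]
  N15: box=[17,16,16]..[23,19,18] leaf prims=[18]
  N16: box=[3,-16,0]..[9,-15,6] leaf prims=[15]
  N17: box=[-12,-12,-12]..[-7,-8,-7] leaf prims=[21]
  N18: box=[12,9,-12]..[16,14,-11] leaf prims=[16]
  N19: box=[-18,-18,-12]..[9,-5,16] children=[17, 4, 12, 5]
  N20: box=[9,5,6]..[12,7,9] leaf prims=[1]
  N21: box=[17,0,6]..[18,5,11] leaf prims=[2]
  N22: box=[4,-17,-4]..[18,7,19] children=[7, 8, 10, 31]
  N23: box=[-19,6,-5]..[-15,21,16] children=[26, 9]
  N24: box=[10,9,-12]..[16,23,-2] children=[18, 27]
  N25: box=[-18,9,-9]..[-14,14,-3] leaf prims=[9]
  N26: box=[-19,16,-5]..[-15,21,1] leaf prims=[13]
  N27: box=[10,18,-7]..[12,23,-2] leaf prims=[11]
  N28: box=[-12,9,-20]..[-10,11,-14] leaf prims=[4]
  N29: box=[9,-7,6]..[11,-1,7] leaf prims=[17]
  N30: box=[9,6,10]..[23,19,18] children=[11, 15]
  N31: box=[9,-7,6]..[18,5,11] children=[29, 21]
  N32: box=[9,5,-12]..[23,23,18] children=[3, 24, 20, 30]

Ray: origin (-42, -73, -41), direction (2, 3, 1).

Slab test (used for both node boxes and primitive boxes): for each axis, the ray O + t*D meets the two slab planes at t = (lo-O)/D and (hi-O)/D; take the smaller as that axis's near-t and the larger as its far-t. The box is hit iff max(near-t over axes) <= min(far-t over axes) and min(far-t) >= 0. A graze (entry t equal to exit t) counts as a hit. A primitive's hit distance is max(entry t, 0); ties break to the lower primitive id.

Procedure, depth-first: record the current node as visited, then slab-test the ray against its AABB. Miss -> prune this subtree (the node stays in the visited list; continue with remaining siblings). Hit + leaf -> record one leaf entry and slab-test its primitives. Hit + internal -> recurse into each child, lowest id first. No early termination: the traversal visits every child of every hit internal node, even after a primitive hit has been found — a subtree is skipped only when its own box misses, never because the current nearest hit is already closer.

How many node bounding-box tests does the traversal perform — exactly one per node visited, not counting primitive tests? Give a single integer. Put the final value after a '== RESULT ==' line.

Walk:
N0 x:[23/2,65/2] y:[55/3,32] z:[21,60] -> hit [21,32], descend [14, 19, 22, 32]
  N14 x:[23/2,16] y:[24,94/3] z:[21,57] -> miss, prune
  N19 x:[12,51/2] y:[55/3,68/3] z:[29,57] -> miss, prune
  N22 x:[23,30] y:[56/3,80/3] z:[37,60] -> miss, prune
  N32 x:[51/2,65/2] y:[26,32] z:[29,59] -> hit [29,32], descend [3, 20, 24, 30]
    N3 x:[26,27] y:[80/3,85/3] z:[34,35] -> miss, prune
    N20 x:[51/2,27] y:[26,80/3] z:[47,50] -> miss, prune
    N24 x:[26,29] y:[82/3,32] z:[29,39] -> hit [29,29], descend [18, 27]
      N18 x:[27,29] y:[82/3,29] z:[29,30] -> hit [29,29] leaf, test {P16@t=29}
      N27 x:[26,27] y:[91/3,32] z:[34,39] -> miss, prune
    N30 x:[51/2,65/2] y:[79/3,92/3] z:[51,59] -> miss, prune

order=[0, 14, 19, 22, 32, 3, 20, 24, 18, 27, 30]  |boxes|=11  |leaves|=1  hit=P16

== RESULT ==
11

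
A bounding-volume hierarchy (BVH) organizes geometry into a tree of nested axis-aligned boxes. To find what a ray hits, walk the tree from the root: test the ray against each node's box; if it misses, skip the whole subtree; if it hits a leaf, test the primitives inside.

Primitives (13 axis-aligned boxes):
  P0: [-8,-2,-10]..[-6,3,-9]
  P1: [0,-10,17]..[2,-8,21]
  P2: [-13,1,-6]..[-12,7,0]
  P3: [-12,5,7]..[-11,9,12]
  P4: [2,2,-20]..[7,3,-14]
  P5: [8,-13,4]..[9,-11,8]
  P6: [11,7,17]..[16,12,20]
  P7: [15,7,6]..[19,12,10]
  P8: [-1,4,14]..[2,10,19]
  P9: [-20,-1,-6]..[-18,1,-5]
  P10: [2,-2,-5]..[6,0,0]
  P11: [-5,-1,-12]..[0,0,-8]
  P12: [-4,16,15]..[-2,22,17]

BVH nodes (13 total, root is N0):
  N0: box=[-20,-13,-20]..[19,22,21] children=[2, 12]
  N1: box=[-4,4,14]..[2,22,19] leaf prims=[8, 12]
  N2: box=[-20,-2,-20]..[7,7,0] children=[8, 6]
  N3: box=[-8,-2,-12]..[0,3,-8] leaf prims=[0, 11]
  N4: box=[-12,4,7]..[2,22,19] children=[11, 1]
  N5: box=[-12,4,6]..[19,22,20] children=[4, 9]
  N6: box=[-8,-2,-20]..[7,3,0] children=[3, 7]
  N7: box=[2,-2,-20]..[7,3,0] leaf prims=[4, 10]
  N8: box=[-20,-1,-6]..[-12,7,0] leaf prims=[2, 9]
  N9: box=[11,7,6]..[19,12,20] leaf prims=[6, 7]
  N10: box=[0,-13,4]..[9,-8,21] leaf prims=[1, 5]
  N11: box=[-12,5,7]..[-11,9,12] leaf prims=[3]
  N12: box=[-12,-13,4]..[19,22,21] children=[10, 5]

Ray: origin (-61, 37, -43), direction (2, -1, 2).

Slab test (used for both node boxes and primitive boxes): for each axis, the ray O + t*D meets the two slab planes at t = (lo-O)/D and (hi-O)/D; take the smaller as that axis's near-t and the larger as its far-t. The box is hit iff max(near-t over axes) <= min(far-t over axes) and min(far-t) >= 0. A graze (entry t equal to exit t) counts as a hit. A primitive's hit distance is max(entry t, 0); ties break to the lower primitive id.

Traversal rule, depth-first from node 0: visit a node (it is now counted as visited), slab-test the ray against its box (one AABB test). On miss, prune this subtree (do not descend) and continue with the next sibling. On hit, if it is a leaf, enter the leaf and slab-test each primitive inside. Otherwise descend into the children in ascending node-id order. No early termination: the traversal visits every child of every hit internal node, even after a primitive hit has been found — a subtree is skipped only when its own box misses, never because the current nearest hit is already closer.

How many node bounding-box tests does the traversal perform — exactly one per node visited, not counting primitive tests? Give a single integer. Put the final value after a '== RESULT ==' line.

Traverse from the root:
N0 x:[41/2,40] y:[15,50] z:[23/2,32] -> hit [41/2,32], descend [2, 12]
  N2 x:[41/2,34] y:[30,39] z:[23/2,43/2] -> miss, prune
  N12 x:[49/2,40] y:[15,50] z:[47/2,32] -> hit [49/2,32], descend [5, 10]
    N5 x:[49/2,40] y:[15,33] z:[49/2,63/2] -> hit [49/2,63/2], descend [4, 9]
      N4 x:[49/2,63/2] y:[15,33] z:[25,31] -> hit [25,31], descend [1, 11]
        N1 x:[57/2,63/2] y:[15,33] z:[57/2,31] -> hit [57/2,31] leaf, test {P8@t=30, P12(miss)}
        N11 x:[49/2,25] y:[28,32] z:[25,55/2] -> miss, prune
      N9 x:[36,40] y:[25,30] z:[49/2,63/2] -> miss, prune
    N10 x:[61/2,35] y:[45,50] z:[47/2,32] -> miss, prune

order=[0, 2, 12, 5, 4, 1, 11, 9, 10]  |boxes|=9  |leaves|=1  hit=P8

== RESULT ==
9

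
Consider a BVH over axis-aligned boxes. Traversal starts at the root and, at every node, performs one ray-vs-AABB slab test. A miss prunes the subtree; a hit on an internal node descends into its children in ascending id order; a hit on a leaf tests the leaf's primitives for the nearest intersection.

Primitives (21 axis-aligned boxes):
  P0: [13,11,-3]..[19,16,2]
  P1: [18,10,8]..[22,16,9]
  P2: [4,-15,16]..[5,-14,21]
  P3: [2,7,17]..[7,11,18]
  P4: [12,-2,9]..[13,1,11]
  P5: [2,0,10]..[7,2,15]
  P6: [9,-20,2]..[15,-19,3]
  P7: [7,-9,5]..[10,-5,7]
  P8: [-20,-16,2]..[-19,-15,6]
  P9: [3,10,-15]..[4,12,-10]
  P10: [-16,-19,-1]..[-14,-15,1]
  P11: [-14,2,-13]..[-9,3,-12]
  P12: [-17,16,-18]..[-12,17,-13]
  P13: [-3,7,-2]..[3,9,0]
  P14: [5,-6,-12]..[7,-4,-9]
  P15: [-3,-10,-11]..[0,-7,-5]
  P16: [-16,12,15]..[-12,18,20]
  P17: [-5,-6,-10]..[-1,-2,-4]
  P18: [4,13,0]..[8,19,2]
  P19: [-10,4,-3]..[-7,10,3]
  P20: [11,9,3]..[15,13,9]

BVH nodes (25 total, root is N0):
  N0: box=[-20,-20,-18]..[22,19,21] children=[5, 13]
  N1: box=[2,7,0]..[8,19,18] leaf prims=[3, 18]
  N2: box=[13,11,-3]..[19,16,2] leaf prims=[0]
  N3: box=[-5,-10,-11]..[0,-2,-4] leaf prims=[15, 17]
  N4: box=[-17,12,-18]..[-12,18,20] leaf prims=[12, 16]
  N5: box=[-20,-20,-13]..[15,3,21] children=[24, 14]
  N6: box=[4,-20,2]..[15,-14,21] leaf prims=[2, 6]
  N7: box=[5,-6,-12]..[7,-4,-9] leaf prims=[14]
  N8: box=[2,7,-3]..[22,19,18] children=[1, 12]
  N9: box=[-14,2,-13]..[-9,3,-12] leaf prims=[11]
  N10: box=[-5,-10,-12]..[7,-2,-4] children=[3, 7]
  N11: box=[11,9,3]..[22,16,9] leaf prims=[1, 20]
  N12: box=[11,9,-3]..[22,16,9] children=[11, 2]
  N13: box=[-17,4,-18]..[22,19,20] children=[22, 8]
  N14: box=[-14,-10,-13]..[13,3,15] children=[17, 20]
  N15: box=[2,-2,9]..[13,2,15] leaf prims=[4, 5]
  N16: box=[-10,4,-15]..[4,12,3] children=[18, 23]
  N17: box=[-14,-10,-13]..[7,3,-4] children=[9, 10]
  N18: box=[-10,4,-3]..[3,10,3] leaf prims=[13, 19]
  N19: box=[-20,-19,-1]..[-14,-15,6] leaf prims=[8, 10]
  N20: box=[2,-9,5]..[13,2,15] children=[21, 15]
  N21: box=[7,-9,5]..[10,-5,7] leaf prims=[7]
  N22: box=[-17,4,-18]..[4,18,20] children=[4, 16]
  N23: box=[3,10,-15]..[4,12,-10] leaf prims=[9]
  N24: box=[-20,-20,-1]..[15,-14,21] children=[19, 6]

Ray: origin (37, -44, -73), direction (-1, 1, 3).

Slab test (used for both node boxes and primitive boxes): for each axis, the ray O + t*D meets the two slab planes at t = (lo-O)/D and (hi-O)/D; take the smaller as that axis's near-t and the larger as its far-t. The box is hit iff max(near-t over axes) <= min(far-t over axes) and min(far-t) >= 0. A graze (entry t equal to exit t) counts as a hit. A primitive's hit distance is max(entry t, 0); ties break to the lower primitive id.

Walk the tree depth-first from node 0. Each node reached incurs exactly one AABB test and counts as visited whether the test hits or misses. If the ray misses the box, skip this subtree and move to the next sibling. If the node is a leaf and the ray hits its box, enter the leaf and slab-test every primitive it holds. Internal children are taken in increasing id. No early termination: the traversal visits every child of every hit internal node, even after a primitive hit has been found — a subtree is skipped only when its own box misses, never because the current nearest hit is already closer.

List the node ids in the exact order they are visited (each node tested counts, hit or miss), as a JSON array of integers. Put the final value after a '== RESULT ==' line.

Traverse from the root:
N0 x:[15,57] y:[24,63] z:[55/3,94/3] -> hit [24,94/3], descend [5, 13]
  N5 x:[22,57] y:[24,47] z:[20,94/3] -> hit [24,94/3], descend [14, 24]
    N14 x:[24,51] y:[34,47] z:[20,88/3] -> miss, prune
    N24 x:[22,57] y:[24,30] z:[24,94/3] -> hit [24,30], descend [6, 19]
      N6 x:[22,33] y:[24,30] z:[25,94/3] -> hit [25,30] leaf, test {P2(miss), P6@t=25}
      N19 x:[51,57] y:[25,29] z:[24,79/3] -> miss, prune
  N13 x:[15,54] y:[48,63] z:[55/3,31] -> miss, prune

7 AABB tests over nodes [0, 5, 14, 24, 6, 19, 13]; 1 leaf entered; closest P6.

== RESULT ==
[0, 5, 14, 24, 6, 19, 13]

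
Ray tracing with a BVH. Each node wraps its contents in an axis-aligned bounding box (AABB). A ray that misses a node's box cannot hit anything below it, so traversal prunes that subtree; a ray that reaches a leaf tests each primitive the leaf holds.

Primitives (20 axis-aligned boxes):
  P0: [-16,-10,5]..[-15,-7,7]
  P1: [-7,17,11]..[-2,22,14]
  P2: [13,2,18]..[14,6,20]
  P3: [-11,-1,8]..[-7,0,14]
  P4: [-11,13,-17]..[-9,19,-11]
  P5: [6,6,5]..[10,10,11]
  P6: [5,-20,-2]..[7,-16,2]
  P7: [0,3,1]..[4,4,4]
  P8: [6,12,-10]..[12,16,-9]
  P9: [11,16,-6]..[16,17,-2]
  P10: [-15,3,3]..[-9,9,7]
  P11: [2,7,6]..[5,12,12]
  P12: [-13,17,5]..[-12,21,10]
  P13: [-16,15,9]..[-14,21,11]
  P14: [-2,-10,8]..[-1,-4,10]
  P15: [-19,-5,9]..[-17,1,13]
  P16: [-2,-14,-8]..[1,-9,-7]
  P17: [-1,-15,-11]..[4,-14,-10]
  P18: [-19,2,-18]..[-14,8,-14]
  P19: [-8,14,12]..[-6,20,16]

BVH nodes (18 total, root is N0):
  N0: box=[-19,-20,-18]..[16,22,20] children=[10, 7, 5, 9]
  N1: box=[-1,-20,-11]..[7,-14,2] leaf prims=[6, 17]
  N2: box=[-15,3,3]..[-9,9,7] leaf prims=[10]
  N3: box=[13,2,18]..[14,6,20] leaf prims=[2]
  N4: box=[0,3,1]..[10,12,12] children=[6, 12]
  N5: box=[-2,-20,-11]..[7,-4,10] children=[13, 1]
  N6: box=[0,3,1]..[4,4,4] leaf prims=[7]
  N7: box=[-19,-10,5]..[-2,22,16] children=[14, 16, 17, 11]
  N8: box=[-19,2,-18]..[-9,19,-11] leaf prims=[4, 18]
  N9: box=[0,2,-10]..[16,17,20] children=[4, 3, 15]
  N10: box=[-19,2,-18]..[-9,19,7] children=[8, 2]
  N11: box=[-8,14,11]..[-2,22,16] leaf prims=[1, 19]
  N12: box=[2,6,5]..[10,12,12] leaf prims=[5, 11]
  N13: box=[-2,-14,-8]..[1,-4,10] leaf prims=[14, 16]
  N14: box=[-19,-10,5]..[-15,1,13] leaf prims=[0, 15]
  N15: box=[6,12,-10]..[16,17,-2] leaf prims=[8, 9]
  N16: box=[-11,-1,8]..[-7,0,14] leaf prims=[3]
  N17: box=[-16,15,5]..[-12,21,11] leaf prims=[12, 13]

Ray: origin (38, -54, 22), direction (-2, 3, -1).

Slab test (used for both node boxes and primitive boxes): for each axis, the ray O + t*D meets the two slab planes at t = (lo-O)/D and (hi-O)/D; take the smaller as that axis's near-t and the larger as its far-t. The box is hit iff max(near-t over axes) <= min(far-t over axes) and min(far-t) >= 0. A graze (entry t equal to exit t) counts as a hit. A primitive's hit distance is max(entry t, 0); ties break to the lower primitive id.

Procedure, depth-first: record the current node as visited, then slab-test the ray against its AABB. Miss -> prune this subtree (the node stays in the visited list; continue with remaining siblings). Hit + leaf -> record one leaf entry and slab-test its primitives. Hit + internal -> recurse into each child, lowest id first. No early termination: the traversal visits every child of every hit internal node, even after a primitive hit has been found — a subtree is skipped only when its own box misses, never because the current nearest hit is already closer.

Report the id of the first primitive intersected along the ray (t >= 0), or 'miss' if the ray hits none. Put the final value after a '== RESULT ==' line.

Trace the traversal:
N0 x:[11,57/2] y:[34/3,76/3] z:[2,40] -> hit [34/3,76/3], descend [5, 7, 9, 10]
  N5 x:[31/2,20] y:[34/3,50/3] z:[12,33] -> hit [31/2,50/3], descend [1, 13]
    N1 x:[31/2,39/2] y:[34/3,40/3] z:[20,33] -> miss, prune
    N13 x:[37/2,20] y:[40/3,50/3] z:[12,30] -> miss, prune
  N7 x:[20,57/2] y:[44/3,76/3] z:[6,17] -> miss, prune
  N9 x:[11,19] y:[56/3,71/3] z:[2,32] -> hit [56/3,19], descend [3, 4, 15]
    N3 x:[12,25/2] y:[56/3,20] z:[2,4] -> miss, prune
    N4 x:[14,19] y:[19,22] z:[10,21] -> hit [19,19], descend [6, 12]
      N6 x:[17,19] y:[19,58/3] z:[18,21] -> hit [19,19] leaf, test {P7@t=19}
      N12 x:[14,18] y:[20,22] z:[10,17] -> miss, prune
    N15 x:[11,16] y:[22,71/3] z:[24,32] -> miss, prune
  N10 x:[47/2,57/2] y:[56/3,73/3] z:[15,40] -> hit [47/2,73/3], descend [2, 8]
    N2 x:[47/2,53/2] y:[19,21] z:[15,19] -> miss, prune
    N8 x:[47/2,57/2] y:[56/3,73/3] z:[33,40] -> miss, prune

Visited [0, 5, 1, 13, 7, 9, 3, 4, 6, 12, 15, 10, 2, 8]. Tests: 14 box, 1 leaf. Nearest: P7.

== RESULT ==
7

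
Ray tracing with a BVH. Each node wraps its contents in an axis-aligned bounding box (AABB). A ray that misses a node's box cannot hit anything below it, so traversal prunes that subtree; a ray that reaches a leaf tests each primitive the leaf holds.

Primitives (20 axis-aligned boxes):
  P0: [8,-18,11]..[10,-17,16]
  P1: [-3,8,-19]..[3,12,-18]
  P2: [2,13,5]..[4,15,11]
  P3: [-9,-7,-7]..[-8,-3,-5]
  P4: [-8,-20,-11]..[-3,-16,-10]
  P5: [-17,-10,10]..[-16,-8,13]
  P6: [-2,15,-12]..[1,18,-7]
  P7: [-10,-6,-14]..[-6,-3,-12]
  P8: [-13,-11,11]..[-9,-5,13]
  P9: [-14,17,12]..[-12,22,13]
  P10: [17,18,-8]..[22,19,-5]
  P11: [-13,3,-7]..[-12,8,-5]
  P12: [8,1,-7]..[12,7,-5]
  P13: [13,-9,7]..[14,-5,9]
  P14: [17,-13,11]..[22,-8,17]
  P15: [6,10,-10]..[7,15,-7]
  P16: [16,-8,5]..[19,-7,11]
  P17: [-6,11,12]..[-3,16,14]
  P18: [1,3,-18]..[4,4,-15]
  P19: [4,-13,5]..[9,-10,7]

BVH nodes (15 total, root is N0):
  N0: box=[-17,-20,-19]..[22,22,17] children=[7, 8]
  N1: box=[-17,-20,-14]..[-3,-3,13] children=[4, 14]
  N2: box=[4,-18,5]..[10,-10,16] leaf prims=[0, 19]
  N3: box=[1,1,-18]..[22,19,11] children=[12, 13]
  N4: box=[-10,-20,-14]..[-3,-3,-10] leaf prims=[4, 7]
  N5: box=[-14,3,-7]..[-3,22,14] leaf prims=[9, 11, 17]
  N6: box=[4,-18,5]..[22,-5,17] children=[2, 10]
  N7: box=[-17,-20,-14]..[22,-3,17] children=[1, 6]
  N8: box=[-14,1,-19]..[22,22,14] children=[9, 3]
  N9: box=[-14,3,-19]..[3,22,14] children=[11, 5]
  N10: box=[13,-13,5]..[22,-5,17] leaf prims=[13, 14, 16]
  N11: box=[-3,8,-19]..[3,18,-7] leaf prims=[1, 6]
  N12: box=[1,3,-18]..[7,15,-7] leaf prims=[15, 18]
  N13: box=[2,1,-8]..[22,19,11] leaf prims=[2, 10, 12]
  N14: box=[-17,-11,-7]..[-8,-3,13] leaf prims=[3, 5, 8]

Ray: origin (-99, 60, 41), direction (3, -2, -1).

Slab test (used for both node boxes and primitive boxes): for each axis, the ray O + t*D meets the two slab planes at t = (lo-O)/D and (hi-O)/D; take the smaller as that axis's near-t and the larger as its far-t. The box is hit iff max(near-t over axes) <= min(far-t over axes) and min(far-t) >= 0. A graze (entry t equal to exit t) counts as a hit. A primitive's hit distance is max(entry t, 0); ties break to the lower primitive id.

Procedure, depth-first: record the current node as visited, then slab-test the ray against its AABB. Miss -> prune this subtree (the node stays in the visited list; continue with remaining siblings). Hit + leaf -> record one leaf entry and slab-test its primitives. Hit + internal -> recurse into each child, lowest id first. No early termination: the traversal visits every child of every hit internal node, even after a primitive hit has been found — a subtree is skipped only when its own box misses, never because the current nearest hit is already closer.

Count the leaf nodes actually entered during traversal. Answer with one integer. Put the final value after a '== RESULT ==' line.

Trace the traversal:
N0 x:[82/3,121/3] y:[19,40] z:[24,60] -> hit [82/3,40], descend [7, 8]
  N7 x:[82/3,121/3] y:[63/2,40] z:[24,55] -> hit [63/2,40], descend [1, 6]
    N1 x:[82/3,32] y:[63/2,40] z:[28,55] -> hit [63/2,32], descend [4, 14]
      N4 x:[89/3,32] y:[63/2,40] z:[51,55] -> miss, prune
      N14 x:[82/3,91/3] y:[63/2,71/2] z:[28,48] -> miss, prune
    N6 x:[103/3,121/3] y:[65/2,39] z:[24,36] -> hit [103/3,36], descend [2, 10]
      N2 x:[103/3,109/3] y:[35,39] z:[25,36] -> hit [35,36] leaf, test {P0(miss), P19@t=35}
      N10 x:[112/3,121/3] y:[65/2,73/2] z:[24,36] -> miss, prune
  N8 x:[85/3,121/3] y:[19,59/2] z:[27,60] -> hit [85/3,59/2], descend [3, 9]
    N3 x:[100/3,121/3] y:[41/2,59/2] z:[30,59] -> miss, prune
    N9 x:[85/3,34] y:[19,57/2] z:[27,60] -> hit [85/3,57/2], descend [5, 11]
      N5 x:[85/3,32] y:[19,57/2] z:[27,48] -> hit [85/3,57/2] leaf, test {P9(miss), P11(miss), P17(miss)}
      N11 x:[32,34] y:[21,26] z:[48,60] -> miss, prune

Visited [0, 7, 1, 4, 14, 6, 2, 10, 8, 3, 9, 5, 11]. Tests: 13 box, 2 leaf. Nearest: P19.

== RESULT ==
2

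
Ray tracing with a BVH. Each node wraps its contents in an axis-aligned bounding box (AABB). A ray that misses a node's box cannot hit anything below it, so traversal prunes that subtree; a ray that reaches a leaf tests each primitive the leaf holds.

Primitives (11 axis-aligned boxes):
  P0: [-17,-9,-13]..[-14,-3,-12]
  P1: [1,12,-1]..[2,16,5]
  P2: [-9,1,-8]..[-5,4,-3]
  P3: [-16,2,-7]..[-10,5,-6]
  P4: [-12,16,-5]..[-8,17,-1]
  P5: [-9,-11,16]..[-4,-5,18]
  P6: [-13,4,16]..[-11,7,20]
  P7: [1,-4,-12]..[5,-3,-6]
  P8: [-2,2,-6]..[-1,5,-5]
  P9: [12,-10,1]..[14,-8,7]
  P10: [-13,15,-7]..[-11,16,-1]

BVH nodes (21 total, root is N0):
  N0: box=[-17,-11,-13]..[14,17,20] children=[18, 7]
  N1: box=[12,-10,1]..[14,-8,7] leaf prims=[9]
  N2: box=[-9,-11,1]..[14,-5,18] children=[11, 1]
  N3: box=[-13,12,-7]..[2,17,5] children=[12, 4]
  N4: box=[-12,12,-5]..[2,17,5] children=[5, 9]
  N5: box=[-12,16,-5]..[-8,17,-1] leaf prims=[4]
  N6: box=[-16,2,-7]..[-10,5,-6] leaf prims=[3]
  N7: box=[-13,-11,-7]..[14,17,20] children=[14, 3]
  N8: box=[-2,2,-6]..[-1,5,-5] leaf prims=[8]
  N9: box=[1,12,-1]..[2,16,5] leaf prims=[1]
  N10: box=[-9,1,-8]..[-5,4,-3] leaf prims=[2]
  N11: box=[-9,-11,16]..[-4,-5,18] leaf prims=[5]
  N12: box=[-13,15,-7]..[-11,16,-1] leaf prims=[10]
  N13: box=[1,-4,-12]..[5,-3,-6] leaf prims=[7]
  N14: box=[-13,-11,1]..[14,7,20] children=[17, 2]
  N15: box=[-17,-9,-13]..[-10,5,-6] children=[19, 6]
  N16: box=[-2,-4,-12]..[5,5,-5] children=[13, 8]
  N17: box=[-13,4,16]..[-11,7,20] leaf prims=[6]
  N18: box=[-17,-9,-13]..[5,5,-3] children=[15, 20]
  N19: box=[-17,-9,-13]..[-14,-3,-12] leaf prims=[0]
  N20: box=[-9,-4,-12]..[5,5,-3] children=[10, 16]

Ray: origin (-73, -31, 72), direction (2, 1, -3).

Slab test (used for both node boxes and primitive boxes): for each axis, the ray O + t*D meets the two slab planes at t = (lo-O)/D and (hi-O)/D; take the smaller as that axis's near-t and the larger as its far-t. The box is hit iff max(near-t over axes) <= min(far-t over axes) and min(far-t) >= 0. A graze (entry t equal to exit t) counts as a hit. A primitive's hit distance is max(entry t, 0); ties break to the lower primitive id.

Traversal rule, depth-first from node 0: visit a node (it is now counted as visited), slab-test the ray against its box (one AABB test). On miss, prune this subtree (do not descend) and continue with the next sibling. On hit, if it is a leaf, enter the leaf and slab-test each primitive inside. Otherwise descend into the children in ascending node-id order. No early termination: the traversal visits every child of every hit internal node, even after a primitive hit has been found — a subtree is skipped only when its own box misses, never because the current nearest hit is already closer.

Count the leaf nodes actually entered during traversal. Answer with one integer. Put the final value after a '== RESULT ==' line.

Traverse from the root:
N0 x:[28,87/2] y:[20,48] z:[52/3,85/3] -> hit [28,85/3], descend [7, 18]
  N7 x:[30,87/2] y:[20,48] z:[52/3,79/3] -> miss, prune
  N18 x:[28,39] y:[22,36] z:[25,85/3] -> hit [28,85/3], descend [15, 20]
    N15 x:[28,63/2] y:[22,36] z:[26,85/3] -> hit [28,85/3], descend [6, 19]
      N6 x:[57/2,63/2] y:[33,36] z:[26,79/3] -> miss, prune
      N19 x:[28,59/2] y:[22,28] z:[28,85/3] -> hit [28,28] leaf, test {P0@t=28}
    N20 x:[32,39] y:[27,36] z:[25,28] -> miss, prune

Visited [0, 7, 18, 15, 6, 19, 20]. Tests: 7 box, 1 leaf. Nearest: P0.

== RESULT ==
1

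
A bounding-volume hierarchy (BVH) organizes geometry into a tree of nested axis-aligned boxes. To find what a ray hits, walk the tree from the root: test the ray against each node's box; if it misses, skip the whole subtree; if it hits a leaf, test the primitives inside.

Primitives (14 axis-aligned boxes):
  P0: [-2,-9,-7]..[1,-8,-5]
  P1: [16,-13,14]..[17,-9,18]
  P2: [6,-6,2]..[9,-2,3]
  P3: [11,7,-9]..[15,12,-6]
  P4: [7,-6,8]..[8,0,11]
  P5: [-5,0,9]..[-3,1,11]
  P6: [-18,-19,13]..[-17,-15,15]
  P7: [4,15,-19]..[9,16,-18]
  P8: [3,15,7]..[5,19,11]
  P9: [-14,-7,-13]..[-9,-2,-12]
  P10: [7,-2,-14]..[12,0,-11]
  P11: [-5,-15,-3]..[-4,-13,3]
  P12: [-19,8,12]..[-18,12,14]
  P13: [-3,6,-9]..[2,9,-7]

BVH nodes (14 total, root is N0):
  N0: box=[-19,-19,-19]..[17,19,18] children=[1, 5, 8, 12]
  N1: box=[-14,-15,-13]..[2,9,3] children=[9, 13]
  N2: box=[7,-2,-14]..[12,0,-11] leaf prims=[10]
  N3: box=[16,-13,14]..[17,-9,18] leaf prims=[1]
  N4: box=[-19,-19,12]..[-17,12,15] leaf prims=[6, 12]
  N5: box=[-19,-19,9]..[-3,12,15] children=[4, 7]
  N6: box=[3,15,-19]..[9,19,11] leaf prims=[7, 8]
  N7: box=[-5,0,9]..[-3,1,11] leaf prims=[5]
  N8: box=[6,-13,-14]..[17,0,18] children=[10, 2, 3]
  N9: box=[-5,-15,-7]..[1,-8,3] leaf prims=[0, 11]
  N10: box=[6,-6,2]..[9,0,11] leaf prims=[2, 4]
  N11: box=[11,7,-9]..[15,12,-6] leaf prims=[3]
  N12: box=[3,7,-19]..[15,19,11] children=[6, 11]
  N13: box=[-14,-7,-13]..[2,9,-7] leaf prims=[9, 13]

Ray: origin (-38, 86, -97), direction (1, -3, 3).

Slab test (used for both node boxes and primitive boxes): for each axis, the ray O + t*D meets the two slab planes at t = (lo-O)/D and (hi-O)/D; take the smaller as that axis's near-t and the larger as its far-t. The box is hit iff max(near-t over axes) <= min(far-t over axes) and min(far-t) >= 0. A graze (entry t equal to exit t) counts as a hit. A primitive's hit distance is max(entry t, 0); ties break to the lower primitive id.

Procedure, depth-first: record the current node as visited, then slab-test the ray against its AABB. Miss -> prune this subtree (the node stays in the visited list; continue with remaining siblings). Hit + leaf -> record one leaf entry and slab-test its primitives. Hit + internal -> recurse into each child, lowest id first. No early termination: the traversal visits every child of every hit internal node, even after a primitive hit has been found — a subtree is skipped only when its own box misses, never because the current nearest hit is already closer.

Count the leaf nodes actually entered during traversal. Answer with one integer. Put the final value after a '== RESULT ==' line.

Trace the traversal:
N0 x:[19,55] y:[67/3,35] z:[26,115/3] -> hit [26,35], descend [1, 5, 8, 12]
  N1 x:[24,40] y:[77/3,101/3] z:[28,100/3] -> hit [28,100/3], descend [9, 13]
    N9 x:[33,39] y:[94/3,101/3] z:[30,100/3] -> hit [33,100/3] leaf, test {P0(miss), P11@t=33}
    N13 x:[24,40] y:[77/3,31] z:[28,30] -> hit [28,30] leaf, test {P9(miss), P13(miss)}
  N5 x:[19,35] y:[74/3,35] z:[106/3,112/3] -> miss, prune
  N8 x:[44,55] y:[86/3,33] z:[83/3,115/3] -> miss, prune
  N12 x:[41,53] y:[67/3,79/3] z:[26,36] -> miss, prune

7 AABB tests over nodes [0, 1, 9, 13, 5, 8, 12]; 2 leaves entered; closest P11.

== RESULT ==
2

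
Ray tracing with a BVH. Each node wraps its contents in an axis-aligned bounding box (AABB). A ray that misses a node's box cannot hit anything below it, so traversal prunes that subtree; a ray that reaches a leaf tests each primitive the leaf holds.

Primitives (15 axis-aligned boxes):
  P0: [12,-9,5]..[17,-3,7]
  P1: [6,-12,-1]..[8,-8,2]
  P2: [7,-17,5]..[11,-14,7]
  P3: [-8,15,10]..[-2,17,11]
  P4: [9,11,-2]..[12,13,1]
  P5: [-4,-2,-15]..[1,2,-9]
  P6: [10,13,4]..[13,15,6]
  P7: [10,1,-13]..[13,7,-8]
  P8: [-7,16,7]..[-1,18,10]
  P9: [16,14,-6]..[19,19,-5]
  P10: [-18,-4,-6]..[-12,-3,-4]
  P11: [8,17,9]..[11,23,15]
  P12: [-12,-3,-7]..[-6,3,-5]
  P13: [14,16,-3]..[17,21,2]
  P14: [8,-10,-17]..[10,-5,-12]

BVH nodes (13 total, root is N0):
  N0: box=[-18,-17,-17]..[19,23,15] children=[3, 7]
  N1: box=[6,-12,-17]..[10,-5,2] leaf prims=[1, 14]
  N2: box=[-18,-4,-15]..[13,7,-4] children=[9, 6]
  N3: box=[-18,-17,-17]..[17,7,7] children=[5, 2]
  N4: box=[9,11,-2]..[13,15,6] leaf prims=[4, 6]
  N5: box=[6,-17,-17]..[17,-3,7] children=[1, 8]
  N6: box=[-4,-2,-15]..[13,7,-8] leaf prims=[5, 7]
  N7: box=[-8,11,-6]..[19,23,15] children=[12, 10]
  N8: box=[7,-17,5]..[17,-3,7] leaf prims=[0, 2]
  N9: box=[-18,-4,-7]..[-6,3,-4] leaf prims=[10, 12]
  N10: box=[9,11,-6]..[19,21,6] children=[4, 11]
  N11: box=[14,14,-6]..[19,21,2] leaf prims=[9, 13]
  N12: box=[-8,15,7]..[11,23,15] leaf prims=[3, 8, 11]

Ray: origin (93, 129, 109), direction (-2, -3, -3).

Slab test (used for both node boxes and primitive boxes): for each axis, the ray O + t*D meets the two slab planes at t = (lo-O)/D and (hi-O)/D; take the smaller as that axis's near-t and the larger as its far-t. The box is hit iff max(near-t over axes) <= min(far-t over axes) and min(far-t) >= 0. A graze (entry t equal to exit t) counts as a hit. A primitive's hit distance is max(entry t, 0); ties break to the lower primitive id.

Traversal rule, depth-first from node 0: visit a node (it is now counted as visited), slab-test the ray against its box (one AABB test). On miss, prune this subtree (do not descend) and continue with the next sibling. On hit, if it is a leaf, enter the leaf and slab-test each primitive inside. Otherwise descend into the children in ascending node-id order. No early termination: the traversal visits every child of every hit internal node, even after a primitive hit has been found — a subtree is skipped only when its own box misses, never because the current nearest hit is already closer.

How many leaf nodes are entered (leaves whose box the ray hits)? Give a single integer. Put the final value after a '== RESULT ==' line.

Traverse from the root:
N0 x:[37,111/2] y:[106/3,146/3] z:[94/3,42] -> hit [37,42], descend [3, 7]
  N3 x:[38,111/2] y:[122/3,146/3] z:[34,42] -> hit [122/3,42], descend [2, 5]
    N2 x:[40,111/2] y:[122/3,133/3] z:[113/3,124/3] -> hit [122/3,124/3], descend [6, 9]
      N6 x:[40,97/2] y:[122/3,131/3] z:[39,124/3] -> hit [122/3,124/3] leaf, test {P5(miss), P7@t=122/3}
      N9 x:[99/2,111/2] y:[42,133/3] z:[113/3,116/3] -> miss, prune
    N5 x:[38,87/2] y:[44,146/3] z:[34,42] -> miss, prune
  N7 x:[37,101/2] y:[106/3,118/3] z:[94/3,115/3] -> hit [37,115/3], descend [10, 12]
    N10 x:[37,42] y:[36,118/3] z:[103/3,115/3] -> hit [37,115/3], descend [4, 11]
      N4 x:[40,42] y:[38,118/3] z:[103/3,37] -> miss, prune
      N11 x:[37,79/2] y:[36,115/3] z:[107/3,115/3] -> hit [37,115/3] leaf, test {P9@t=38, P13(miss)}
    N12 x:[41,101/2] y:[106/3,38] z:[94/3,34] -> miss, prune

Summary -> nodes [0, 3, 2, 6, 9, 5, 7, 10, 4, 11, 12]; box-tests=11; leaf-entries=2; first=P9

== RESULT ==
2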